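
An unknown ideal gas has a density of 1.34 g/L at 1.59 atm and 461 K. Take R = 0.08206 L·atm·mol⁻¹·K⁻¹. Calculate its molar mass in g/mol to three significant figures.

M ≈ 31.9 g/mol

ρ = PM/(RT) ⇒ M = ρRT/P = (1.34 × 0.08206 × 461.0) / 1.59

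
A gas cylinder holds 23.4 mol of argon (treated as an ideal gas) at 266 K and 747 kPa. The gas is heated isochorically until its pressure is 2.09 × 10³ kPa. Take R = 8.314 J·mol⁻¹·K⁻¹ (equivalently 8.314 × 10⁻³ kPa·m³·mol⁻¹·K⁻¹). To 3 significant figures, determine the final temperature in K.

T₂ ≈ 744 K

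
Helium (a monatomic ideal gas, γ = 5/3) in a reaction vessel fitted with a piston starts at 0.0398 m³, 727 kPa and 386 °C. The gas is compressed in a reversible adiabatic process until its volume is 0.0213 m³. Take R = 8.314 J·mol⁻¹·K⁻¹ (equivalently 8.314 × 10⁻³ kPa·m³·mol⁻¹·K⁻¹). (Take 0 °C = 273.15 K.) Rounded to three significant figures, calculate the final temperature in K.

T₂ ≈ 1.00e+03 K

Convert: T₁ = 659.1 K.
Adiabatic (γ = 5/3), T V^(γ−1) and P V^γ constant: T₂ = T₁·(V₁/V₂)^(γ−1) = 1000 K; P₂ = P₁·(V₁/V₂)^γ = 2061 kPa.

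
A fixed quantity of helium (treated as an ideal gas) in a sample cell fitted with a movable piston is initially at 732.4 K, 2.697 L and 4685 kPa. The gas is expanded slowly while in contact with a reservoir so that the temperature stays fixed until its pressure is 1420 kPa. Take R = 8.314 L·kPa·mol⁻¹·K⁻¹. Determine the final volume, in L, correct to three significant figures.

V₂ ≈ 8.90 L

T constant ⇒ Boyle's law P V = const: T₂ = T₁; V₂ = V₁·(P₁/P₂) = 8.898 L.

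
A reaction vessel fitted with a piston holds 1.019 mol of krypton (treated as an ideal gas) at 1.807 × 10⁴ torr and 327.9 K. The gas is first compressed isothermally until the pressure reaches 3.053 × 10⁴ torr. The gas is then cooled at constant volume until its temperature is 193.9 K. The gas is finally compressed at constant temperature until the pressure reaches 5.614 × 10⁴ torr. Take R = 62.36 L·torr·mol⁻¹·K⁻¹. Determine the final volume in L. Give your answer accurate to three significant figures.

From PV = nRT: V₁ = nRT₁/P₁ = 1.153 L.
T constant ⇒ Boyle's law P V = const: T₂ = T₁; V₂ = V₁·(P₁/P₂) = 0.6825 L.
Isochoric, so P/T is constant: V₃ = V₂; P₃ = P₂·(T₃/T₂) = 1.805e+04 torr.
Isothermal, so P V is constant: T₄ = T₃; V₄ = V₃·(P₃/P₄) = 0.2195 L.

V₄ ≈ 0.219 L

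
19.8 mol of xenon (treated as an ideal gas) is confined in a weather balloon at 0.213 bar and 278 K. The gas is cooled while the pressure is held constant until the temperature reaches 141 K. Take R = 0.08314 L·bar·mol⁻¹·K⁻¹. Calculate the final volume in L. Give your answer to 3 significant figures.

From PV = nRT: V₁ = nRT₁/P₁ = 2149 L.
P constant ⇒ V ∝ T: P₂ = P₁; V₂ = V₁·(T₂/T₁) = 1090 L.

V₂ ≈ 1.09e+03 L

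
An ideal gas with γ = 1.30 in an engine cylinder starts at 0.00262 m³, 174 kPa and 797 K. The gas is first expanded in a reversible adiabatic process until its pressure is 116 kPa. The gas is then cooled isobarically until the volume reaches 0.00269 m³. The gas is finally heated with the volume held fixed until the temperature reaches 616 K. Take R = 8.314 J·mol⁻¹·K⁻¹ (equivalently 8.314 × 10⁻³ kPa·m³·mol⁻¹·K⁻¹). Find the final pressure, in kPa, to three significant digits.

P₄ ≈ 131 kPa

Adiabatic (γ = 1.30), T V^(γ−1) and P V^γ constant: T₂ = T₁·(P₂/P₁)^((γ−1)/γ) = 725.8 K; V₂ = V₁·(P₁/P₂)^(1/γ) = 0.003579 m³.
Isobaric, so V/T is constant: P₃ = P₂; T₃ = T₂·(V₃/V₂) = 545.5 K.
V constant ⇒ P ∝ T: V₄ = V₃; P₄ = P₃·(T₄/T₃) = 131.0 kPa.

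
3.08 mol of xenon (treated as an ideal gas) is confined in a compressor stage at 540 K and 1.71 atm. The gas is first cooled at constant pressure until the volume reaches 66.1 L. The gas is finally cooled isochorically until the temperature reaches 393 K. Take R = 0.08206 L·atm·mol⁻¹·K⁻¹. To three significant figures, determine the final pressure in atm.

P₃ ≈ 1.50 atm

From PV = nRT: V₁ = nRT₁/P₁ = 79.81 L.
Isobaric, so V/T is constant: P₂ = P₁; T₂ = T₁·(V₂/V₁) = 447.2 K.
Isochoric, so P/T is constant: V₃ = V₂; P₃ = P₂·(T₃/T₂) = 1.503 atm.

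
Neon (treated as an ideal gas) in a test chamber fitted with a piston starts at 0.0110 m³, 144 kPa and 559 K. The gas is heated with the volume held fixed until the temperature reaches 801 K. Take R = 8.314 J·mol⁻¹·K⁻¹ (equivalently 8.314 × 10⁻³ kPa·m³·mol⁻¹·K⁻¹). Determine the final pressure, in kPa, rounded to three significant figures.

P₂ ≈ 206 kPa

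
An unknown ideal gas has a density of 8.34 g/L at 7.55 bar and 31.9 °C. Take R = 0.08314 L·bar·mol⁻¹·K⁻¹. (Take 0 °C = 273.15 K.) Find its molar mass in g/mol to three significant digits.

ρ = PM/(RT) ⇒ M = ρRT/P = (8.34 × 0.08314 × 305.0) / 7.55

M ≈ 28.0 g/mol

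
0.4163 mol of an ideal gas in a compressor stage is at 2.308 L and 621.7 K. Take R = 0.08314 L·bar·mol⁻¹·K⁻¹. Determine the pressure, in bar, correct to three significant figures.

PV = nRT ⇒ P = nRT/V = (0.4163 × 0.08314 × 621.7) / 2.308

P ≈ 9.32 bar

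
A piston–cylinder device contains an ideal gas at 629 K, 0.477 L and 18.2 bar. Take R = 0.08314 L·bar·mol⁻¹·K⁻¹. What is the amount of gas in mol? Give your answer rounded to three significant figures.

n ≈ 0.166 mol

PV = nRT ⇒ n = PV/(RT) = (18.2 × 0.477) / (0.08314 × 629)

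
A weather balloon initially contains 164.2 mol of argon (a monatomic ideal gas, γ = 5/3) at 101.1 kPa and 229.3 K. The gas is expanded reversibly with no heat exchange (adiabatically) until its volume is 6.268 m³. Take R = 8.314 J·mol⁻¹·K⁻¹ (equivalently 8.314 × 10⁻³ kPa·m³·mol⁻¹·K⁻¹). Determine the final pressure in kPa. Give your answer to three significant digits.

P₂ ≈ 31.2 kPa

From PV = nRT: V₁ = nRT₁/P₁ = 3.096 m³.
Adiabatic (γ = 5/3), T V^(γ−1) and P V^γ constant: T₂ = T₁·(V₁/V₂)^(γ−1) = 143.3 K; P₂ = P₁·(V₁/V₂)^γ = 31.21 kPa.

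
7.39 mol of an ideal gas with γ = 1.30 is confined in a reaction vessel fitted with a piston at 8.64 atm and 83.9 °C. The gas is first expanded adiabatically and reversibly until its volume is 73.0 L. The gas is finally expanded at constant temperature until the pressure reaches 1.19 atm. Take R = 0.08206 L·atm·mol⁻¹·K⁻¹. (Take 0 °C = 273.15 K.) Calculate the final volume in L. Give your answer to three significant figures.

V₃ ≈ 132 L

Convert: T₁ = 357.0 K.
From PV = nRT: V₁ = nRT₁/P₁ = 25.06 L.
Adiabatic (γ = 1.30), T V^(γ−1) and P V^γ constant: T₂ = T₁·(V₁/V₂)^(γ−1) = 259.1 K; P₂ = P₁·(V₁/V₂)^γ = 2.152 atm.
T constant ⇒ Boyle's law P V = const: T₃ = T₂; V₃ = V₂·(P₂/P₃) = 132.0 L.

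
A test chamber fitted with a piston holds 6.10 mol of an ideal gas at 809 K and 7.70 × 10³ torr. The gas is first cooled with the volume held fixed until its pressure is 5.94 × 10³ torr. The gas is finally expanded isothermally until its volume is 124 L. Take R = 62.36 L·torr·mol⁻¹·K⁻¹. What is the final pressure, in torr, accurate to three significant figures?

P₃ ≈ 1.91e+03 torr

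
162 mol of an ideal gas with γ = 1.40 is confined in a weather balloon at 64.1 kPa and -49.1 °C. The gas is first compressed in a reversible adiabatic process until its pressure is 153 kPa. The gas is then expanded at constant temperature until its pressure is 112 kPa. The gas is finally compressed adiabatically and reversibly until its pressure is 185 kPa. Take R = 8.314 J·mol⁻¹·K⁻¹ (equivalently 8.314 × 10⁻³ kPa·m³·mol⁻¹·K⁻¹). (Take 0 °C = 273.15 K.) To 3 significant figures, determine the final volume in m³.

Convert: T₁ = 224.0 K.
From PV = nRT: V₁ = nRT₁/P₁ = 4.708 m³.
Adiabatic (γ = 1.40), T V^(γ−1) and P V^γ constant: T₂ = T₁·(P₂/P₁)^((γ−1)/γ) = 287.3 K; V₂ = V₁·(P₁/P₂)^(1/γ) = 2.529 m³.
T constant ⇒ Boyle's law P V = const: T₃ = T₂; V₃ = V₂·(P₂/P₃) = 3.455 m³.
Adiabatic (γ = 1.40), T V^(γ−1) and P V^γ constant: T₄ = T₃·(P₄/P₃)^((γ−1)/γ) = 331.6 K; V₄ = V₃·(P₃/P₄)^(1/γ) = 2.414 m³.

V₄ ≈ 2.41 m³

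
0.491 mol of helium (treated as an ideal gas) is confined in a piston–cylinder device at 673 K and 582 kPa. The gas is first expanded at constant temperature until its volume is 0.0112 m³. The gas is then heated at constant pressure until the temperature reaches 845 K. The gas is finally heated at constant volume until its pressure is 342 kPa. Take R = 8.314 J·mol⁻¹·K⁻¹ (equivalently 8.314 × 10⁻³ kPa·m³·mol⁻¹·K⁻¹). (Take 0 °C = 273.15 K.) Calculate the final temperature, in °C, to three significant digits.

From PV = nRT: V₁ = nRT₁/P₁ = 0.004720 m³.
Isothermal, so P V is constant: T₂ = T₁; P₂ = P₁·(V₁/V₂) = 245.3 kPa.
Isobaric, so V/T is constant: P₃ = P₂; V₃ = V₂·(T₃/T₂) = 0.01406 m³.
Isochoric, so P/T is constant: V₄ = V₃; T₄ = T₃·(P₄/P₃) = 1178 K.

T₄ ≈ 905 °C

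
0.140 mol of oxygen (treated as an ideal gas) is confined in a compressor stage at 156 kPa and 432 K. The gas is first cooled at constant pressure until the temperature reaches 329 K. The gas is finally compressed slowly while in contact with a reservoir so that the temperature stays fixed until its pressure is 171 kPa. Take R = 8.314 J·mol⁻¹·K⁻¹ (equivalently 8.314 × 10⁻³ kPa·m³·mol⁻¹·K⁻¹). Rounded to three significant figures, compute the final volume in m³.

V₃ ≈ 0.00224 m³

From PV = nRT: V₁ = nRT₁/P₁ = 0.003223 m³.
P constant ⇒ V ∝ T: P₂ = P₁; V₂ = V₁·(T₂/T₁) = 0.002455 m³.
Isothermal, so P V is constant: T₃ = T₂; V₃ = V₂·(P₂/P₃) = 0.002239 m³.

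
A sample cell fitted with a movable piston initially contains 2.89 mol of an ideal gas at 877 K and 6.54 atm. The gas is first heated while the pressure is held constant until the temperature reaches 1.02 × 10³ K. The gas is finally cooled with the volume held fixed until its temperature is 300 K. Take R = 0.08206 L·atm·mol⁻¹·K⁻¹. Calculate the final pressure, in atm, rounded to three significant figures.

P₃ ≈ 1.92 atm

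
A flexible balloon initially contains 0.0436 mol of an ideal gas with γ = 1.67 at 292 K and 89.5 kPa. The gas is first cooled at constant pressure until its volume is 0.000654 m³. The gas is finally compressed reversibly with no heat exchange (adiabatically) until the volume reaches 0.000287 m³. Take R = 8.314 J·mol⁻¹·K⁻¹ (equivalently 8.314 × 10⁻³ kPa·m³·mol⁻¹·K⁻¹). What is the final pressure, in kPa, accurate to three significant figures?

P₃ ≈ 354 kPa

From PV = nRT: V₁ = nRT₁/P₁ = 0.001183 m³.
Isobaric, so V/T is constant: P₂ = P₁; T₂ = T₁·(V₂/V₁) = 161.5 K.
Reversible adiabatic, γ = 1.67: T₃ = T₂·(V₂/V₃)^(γ−1) = 280.4 K; P₃ = P₂·(V₂/V₃)^γ = 354.1 kPa.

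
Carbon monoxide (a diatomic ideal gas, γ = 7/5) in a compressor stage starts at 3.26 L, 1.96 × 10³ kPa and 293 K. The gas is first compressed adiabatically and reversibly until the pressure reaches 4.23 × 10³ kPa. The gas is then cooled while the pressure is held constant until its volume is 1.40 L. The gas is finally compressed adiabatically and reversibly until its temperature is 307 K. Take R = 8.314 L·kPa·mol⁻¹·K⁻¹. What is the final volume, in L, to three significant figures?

Reversible adiabatic, γ = 7/5: T₂ = T₁·(P₂/P₁)^((γ−1)/γ) = 365.0 K; V₂ = V₁·(P₁/P₂)^(1/γ) = 1.882 L.
Isobaric, so V/T is constant: P₃ = P₂; T₃ = T₂·(V₃/V₂) = 271.6 K.
Reversible adiabatic, γ = 7/5: P₄ = P₃·(T₄/T₃)^(γ/(γ−1)) = 6498 kPa; V₄ = V₃·(T₃/T₄)^(1/(γ−1)) = 1.030 L.

V₄ ≈ 1.03 L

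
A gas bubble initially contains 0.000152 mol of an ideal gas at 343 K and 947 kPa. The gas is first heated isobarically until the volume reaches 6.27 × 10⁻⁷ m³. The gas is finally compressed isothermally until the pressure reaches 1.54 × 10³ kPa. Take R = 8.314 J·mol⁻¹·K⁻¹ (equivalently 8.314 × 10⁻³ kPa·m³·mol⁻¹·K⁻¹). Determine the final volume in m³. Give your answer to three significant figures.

From PV = nRT: V₁ = nRT₁/P₁ = 4.577e-07 m³.
P constant ⇒ V ∝ T: P₂ = P₁; T₂ = T₁·(V₂/V₁) = 469.9 K.
Isothermal, so P V is constant: T₃ = T₂; V₃ = V₂·(P₂/P₃) = 3.856e-07 m³.

V₃ ≈ 3.86e-07 m³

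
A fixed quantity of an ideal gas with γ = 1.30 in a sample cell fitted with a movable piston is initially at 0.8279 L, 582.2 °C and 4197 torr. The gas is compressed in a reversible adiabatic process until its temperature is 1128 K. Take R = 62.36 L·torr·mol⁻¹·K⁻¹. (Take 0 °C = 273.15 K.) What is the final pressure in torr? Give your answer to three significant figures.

Convert: T₁ = 855.4 K.
Adiabatic (γ = 1.30), T V^(γ−1) and P V^γ constant: P₂ = P₁·(T₂/T₁)^(γ/(γ−1)) = 1.392e+04 torr; V₂ = V₁·(T₁/T₂)^(1/(γ−1)) = 0.3292 L.

P₂ ≈ 1.39e+04 torr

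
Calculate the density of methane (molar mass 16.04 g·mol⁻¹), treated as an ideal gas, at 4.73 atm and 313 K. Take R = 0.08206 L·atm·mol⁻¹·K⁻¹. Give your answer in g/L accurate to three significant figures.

ρ ≈ 2.95 g/L

ρ = PM/(RT) = (4.73 × 16.04) / (0.08206 × 313.0)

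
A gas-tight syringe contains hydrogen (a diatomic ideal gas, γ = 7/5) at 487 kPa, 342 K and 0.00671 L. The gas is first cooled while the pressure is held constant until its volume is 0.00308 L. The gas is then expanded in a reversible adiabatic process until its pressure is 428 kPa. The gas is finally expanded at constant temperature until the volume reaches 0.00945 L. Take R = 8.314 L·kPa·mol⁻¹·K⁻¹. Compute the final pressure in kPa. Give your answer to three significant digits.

Isobaric, so V/T is constant: P₂ = P₁; T₂ = T₁·(V₂/V₁) = 157.0 K.
Adiabatic (γ = 7/5), T V^(γ−1) and P V^γ constant: T₃ = T₂·(P₃/P₂)^((γ−1)/γ) = 151.3 K; V₃ = V₂·(P₂/P₃)^(1/γ) = 0.003378 L.
T constant ⇒ Boyle's law P V = const: T₄ = T₃; P₄ = P₃·(V₃/V₄) = 153.0 kPa.

P₄ ≈ 153 kPa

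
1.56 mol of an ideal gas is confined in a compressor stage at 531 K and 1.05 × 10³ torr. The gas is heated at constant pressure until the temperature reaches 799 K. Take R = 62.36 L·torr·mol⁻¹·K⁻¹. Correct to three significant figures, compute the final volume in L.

V₂ ≈ 74.0 L

From PV = nRT: V₁ = nRT₁/P₁ = 49.20 L.
Isobaric, so V/T is constant: P₂ = P₁; V₂ = V₁·(T₂/T₁) = 74.03 L.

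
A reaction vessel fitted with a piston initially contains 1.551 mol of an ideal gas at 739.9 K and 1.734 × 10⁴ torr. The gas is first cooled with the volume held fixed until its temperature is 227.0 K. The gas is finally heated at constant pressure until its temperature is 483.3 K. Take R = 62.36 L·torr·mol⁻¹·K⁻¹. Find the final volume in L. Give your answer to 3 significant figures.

V₃ ≈ 8.79 L

From PV = nRT: V₁ = nRT₁/P₁ = 4.127 L.
Isochoric, so P/T is constant: V₂ = V₁; P₂ = P₁·(T₂/T₁) = 5320 torr.
Isobaric, so V/T is constant: P₃ = P₂; V₃ = V₂·(T₃/T₂) = 8.787 L.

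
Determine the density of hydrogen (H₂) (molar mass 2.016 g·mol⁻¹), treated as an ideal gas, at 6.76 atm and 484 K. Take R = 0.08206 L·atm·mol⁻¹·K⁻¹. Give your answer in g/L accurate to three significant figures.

ρ = PM/(RT) = (6.76 × 2.016) / (0.08206 × 484.0)

ρ ≈ 0.343 g/L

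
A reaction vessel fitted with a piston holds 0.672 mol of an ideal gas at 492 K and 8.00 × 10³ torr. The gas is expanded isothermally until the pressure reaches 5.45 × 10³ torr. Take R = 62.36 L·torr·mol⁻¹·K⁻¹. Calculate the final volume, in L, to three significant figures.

From PV = nRT: V₁ = nRT₁/P₁ = 2.577 L.
T constant ⇒ Boyle's law P V = const: T₂ = T₁; V₂ = V₁·(P₁/P₂) = 3.783 L.

V₂ ≈ 3.78 L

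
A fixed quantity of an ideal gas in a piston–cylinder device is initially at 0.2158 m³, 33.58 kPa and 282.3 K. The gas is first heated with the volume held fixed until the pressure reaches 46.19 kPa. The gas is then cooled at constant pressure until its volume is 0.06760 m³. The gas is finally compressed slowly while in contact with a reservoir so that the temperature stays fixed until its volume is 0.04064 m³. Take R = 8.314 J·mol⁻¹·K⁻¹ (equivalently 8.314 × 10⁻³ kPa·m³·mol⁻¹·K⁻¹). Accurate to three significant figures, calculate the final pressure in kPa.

V constant ⇒ P ∝ T: V₂ = V₁; T₂ = T₁·(P₂/P₁) = 388.3 K.
Isobaric, so V/T is constant: P₃ = P₂; T₃ = T₂·(V₃/V₂) = 121.6 K.
Isothermal, so P V is constant: T₄ = T₃; P₄ = P₃·(V₃/V₄) = 76.83 kPa.

P₄ ≈ 76.8 kPa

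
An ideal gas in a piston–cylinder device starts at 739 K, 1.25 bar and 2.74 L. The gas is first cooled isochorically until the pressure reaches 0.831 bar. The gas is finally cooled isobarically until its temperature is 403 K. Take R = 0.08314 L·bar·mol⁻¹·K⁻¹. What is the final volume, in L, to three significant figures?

V₃ ≈ 2.25 L

V constant ⇒ P ∝ T: V₂ = V₁; T₂ = T₁·(P₂/P₁) = 491.3 K.
P constant ⇒ V ∝ T: P₃ = P₂; V₃ = V₂·(T₃/T₂) = 2.248 L.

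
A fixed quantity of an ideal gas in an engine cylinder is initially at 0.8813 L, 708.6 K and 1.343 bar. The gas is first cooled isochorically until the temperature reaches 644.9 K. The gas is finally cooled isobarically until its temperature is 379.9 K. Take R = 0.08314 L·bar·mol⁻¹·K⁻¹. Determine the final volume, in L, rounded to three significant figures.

V₃ ≈ 0.519 L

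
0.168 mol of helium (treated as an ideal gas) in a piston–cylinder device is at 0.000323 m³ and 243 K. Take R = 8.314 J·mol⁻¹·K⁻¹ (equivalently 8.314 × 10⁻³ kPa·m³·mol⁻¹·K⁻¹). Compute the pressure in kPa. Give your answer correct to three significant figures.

P ≈ 1.05e+03 kPa

PV = nRT ⇒ P = nRT/V = (0.168 × 8.314 × 10⁻³ × 243) / 0.000323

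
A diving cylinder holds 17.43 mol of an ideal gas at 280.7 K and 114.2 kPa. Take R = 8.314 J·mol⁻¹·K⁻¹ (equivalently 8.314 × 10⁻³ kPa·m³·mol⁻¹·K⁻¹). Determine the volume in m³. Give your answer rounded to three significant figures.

V ≈ 0.356 m³

PV = nRT ⇒ V = nRT/P = (17.43 × 8.314 × 10⁻³ × 280.7) / 114.2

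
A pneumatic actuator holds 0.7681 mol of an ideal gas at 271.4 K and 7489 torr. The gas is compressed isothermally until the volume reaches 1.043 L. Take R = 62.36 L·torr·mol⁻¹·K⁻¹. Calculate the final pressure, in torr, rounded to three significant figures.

From PV = nRT: V₁ = nRT₁/P₁ = 1.736 L.
T constant ⇒ Boyle's law P V = const: T₂ = T₁; P₂ = P₁·(V₁/V₂) = 1.246e+04 torr.

P₂ ≈ 1.25e+04 torr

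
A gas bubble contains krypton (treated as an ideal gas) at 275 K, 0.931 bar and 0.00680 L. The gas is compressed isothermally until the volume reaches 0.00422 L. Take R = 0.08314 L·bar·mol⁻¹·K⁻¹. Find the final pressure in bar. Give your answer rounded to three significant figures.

Isothermal, so P V is constant: T₂ = T₁; P₂ = P₁·(V₁/V₂) = 1.500 bar.

P₂ ≈ 1.50 bar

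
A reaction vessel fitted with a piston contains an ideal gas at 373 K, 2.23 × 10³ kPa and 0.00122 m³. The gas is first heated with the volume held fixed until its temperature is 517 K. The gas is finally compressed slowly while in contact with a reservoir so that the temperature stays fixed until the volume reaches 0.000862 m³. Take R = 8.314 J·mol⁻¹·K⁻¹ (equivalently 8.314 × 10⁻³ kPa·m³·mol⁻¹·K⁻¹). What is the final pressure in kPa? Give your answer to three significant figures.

V constant ⇒ P ∝ T: V₂ = V₁; P₂ = P₁·(T₂/T₁) = 3091 kPa.
Isothermal, so P V is constant: T₃ = T₂; P₃ = P₂·(V₂/V₃) = 4375 kPa.

P₃ ≈ 4.37e+03 kPa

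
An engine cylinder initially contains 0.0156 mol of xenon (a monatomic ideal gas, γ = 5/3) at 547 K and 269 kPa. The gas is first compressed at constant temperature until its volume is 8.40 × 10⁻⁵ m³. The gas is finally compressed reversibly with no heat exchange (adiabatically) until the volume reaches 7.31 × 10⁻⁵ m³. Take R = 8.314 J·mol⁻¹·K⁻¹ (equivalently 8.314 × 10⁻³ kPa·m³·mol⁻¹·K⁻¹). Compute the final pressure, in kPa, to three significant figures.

From PV = nRT: V₁ = nRT₁/P₁ = 0.0002637 m³.
T constant ⇒ Boyle's law P V = const: T₂ = T₁; P₂ = P₁·(V₁/V₂) = 844.6 kPa.
Reversible adiabatic, γ = 5/3: T₃ = T₂·(V₂/V₃)^(γ−1) = 600.1 K; P₃ = P₂·(V₂/V₃)^γ = 1065 kPa.

P₃ ≈ 1.06e+03 kPa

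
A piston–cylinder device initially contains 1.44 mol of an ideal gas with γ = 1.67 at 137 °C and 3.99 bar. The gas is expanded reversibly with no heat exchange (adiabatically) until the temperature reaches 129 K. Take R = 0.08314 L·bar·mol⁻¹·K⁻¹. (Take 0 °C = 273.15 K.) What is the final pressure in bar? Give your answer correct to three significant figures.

Convert: T₁ = 410.1 K.
From PV = nRT: V₁ = nRT₁/P₁ = 12.31 L.
Adiabatic (γ = 1.67), T V^(γ−1) and P V^γ constant: P₂ = P₁·(T₂/T₁)^(γ/(γ−1)) = 0.2233 bar; V₂ = V₁·(T₁/T₂)^(1/(γ−1)) = 69.17 L.

P₂ ≈ 0.223 bar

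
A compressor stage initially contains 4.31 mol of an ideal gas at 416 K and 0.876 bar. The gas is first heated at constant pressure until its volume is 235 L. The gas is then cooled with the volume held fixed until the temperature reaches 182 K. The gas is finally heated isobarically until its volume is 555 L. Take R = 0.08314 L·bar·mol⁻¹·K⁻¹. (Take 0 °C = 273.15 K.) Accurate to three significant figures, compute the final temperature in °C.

T₄ ≈ 157 °C

From PV = nRT: V₁ = nRT₁/P₁ = 170.2 L.
Isobaric, so V/T is constant: P₂ = P₁; T₂ = T₁·(V₂/V₁) = 574.5 K.
V constant ⇒ P ∝ T: V₃ = V₂; P₃ = P₂·(T₃/T₂) = 0.2775 bar.
Isobaric, so V/T is constant: P₄ = P₃; T₄ = T₃·(V₄/V₃) = 429.8 K.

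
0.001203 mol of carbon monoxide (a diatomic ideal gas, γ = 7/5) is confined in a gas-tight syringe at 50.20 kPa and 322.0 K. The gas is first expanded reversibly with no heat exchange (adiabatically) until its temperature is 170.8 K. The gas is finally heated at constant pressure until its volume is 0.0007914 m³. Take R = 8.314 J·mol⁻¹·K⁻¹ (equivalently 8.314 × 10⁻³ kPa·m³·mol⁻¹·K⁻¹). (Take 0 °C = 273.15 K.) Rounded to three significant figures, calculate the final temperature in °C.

From PV = nRT: V₁ = nRT₁/P₁ = 6.415e-05 m³.
Reversible adiabatic, γ = 7/5: P₂ = P₁·(T₂/T₁)^(γ/(γ−1)) = 5.457 kPa; V₂ = V₁·(T₁/T₂)^(1/(γ−1)) = 0.0003131 m³.
P constant ⇒ V ∝ T: P₃ = P₂; T₃ = T₂·(V₃/V₂) = 431.8 K.

T₃ ≈ 159 °C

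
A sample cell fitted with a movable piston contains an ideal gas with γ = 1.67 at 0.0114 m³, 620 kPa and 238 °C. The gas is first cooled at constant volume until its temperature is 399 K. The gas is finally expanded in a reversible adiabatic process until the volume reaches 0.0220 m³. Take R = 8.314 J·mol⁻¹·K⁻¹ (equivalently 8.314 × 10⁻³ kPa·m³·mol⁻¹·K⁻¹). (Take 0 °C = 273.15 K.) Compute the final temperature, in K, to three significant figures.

Convert: T₁ = 511.1 K.
V constant ⇒ P ∝ T: V₂ = V₁; P₂ = P₁·(T₂/T₁) = 484.0 kPa.
Reversible adiabatic, γ = 1.67: T₃ = T₂·(V₂/V₃)^(γ−1) = 256.8 K; P₃ = P₂·(V₂/V₃)^γ = 161.4 kPa.

T₃ ≈ 257 K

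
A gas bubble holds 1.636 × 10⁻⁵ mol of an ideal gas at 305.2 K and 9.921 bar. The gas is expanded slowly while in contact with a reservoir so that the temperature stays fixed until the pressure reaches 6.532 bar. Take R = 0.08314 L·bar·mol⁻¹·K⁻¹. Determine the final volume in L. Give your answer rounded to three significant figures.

From PV = nRT: V₁ = nRT₁/P₁ = 4.184e-05 L.
T constant ⇒ Boyle's law P V = const: T₂ = T₁; V₂ = V₁·(P₁/P₂) = 6.355e-05 L.

V₂ ≈ 6.36e-05 L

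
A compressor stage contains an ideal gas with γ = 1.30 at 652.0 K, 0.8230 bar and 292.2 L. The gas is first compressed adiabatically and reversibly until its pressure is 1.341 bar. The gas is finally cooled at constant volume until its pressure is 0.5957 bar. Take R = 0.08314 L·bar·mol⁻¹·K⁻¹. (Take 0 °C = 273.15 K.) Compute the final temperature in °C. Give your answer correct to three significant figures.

Adiabatic (γ = 1.30), T V^(γ−1) and P V^γ constant: T₂ = T₁·(P₂/P₁)^((γ−1)/γ) = 729.8 K; V₂ = V₁·(P₁/P₂)^(1/γ) = 200.7 L.
V constant ⇒ P ∝ T: V₃ = V₂; T₃ = T₂·(P₃/P₂) = 324.2 K.

T₃ ≈ 51.0 °C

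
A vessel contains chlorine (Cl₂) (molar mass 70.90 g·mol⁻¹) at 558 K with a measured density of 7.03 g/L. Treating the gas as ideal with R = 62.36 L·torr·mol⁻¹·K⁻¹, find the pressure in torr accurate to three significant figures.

ρ = PM/(RT) ⇒ P = ρRT/M = (7.03 × 62.36 × 558.0) / 70.90

P ≈ 3.45e+03 torr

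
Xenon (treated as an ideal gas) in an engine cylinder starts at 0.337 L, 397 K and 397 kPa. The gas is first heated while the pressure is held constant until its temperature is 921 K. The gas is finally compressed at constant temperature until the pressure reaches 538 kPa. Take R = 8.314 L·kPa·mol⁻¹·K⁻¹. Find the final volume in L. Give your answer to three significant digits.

V₃ ≈ 0.577 L

Isobaric, so V/T is constant: P₂ = P₁; V₂ = V₁·(T₂/T₁) = 0.7818 L.
T constant ⇒ Boyle's law P V = const: T₃ = T₂; V₃ = V₂·(P₂/P₃) = 0.5769 L.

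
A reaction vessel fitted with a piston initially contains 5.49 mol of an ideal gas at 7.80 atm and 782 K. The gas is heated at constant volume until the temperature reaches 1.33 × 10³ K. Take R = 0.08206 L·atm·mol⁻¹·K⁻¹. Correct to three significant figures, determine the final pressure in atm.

P₂ ≈ 13.3 atm

From PV = nRT: V₁ = nRT₁/P₁ = 45.17 L.
Isochoric, so P/T is constant: V₂ = V₁; P₂ = P₁·(T₂/T₁) = 13.27 atm.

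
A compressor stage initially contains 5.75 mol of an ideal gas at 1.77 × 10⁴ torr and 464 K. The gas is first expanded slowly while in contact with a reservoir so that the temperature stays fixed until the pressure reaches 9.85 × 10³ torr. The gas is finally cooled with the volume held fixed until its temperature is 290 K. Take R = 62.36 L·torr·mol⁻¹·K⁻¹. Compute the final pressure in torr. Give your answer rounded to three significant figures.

From PV = nRT: V₁ = nRT₁/P₁ = 9.400 L.
Isothermal, so P V is constant: T₂ = T₁; V₂ = V₁·(P₁/P₂) = 16.89 L.
Isochoric, so P/T is constant: V₃ = V₂; P₃ = P₂·(T₃/T₂) = 6156 torr.

P₃ ≈ 6.16e+03 torr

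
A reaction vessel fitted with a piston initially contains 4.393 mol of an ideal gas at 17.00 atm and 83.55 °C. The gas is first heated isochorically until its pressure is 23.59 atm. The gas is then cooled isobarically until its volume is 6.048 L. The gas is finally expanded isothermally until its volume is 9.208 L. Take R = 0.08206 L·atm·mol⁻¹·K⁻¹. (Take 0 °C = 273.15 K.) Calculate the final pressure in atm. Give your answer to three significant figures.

Convert: T₁ = 356.7 K.
From PV = nRT: V₁ = nRT₁/P₁ = 7.564 L.
Isochoric, so P/T is constant: V₂ = V₁; T₂ = T₁·(P₂/P₁) = 495.0 K.
P constant ⇒ V ∝ T: P₃ = P₂; T₃ = T₂·(V₃/V₂) = 395.8 K.
Isothermal, so P V is constant: T₄ = T₃; P₄ = P₃·(V₃/V₄) = 15.49 atm.

P₄ ≈ 15.5 atm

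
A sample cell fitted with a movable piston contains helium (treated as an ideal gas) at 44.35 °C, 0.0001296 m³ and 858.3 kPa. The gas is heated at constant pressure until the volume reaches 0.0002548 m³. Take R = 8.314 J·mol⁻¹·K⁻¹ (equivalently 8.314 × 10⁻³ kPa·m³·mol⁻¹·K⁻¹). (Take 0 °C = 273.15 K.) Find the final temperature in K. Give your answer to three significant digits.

T₂ ≈ 624 K

Convert: T₁ = 317.5 K.
Isobaric, so V/T is constant: P₂ = P₁; T₂ = T₁·(V₂/V₁) = 624.2 K.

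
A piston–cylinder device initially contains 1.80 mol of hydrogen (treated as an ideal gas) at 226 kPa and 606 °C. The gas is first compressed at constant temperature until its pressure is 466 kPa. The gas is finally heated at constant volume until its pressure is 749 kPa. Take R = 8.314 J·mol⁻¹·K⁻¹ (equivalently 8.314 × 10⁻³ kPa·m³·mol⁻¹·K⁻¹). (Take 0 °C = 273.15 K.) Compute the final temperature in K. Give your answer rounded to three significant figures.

Convert: T₁ = 879.1 K.
From PV = nRT: V₁ = nRT₁/P₁ = 0.05822 m³.
Isothermal, so P V is constant: T₂ = T₁; V₂ = V₁·(P₁/P₂) = 0.02823 m³.
V constant ⇒ P ∝ T: V₃ = V₂; T₃ = T₂·(P₃/P₂) = 1413 K.

T₃ ≈ 1.41e+03 K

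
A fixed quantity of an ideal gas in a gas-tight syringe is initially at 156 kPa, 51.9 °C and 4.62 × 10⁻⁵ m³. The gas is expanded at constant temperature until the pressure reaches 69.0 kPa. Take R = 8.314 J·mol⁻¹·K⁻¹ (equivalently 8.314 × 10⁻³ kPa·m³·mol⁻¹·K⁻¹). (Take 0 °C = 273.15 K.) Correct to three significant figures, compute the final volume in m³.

V₂ ≈ 0.000104 m³

Convert: T₁ = 325.0 K.
T constant ⇒ Boyle's law P V = const: T₂ = T₁; V₂ = V₁·(P₁/P₂) = 0.0001045 m³.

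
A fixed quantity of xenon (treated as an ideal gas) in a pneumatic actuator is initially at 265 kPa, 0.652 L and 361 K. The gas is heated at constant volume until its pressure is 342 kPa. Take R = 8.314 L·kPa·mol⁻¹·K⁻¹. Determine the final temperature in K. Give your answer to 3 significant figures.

Isochoric, so P/T is constant: V₂ = V₁; T₂ = T₁·(P₂/P₁) = 465.9 K.

T₂ ≈ 466 K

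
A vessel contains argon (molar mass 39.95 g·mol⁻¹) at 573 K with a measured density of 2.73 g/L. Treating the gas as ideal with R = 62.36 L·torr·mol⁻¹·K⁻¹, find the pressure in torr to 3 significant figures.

ρ = PM/(RT) ⇒ P = ρRT/M = (2.73 × 62.36 × 573.0) / 39.95

P ≈ 2.44e+03 torr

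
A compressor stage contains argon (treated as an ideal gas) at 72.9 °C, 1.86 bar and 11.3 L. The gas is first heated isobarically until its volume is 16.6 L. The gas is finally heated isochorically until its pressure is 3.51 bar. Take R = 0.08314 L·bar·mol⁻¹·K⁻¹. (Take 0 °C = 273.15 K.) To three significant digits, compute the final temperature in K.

T₃ ≈ 959 K

Convert: T₁ = 346.0 K.
P constant ⇒ V ∝ T: P₂ = P₁; T₂ = T₁·(V₂/V₁) = 508.4 K.
V constant ⇒ P ∝ T: V₃ = V₂; T₃ = T₂·(P₃/P₂) = 959.3 K.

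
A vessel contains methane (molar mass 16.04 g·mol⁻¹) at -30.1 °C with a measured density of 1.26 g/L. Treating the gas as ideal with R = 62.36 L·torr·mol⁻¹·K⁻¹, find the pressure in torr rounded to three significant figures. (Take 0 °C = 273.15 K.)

P ≈ 1.19e+03 torr

ρ = PM/(RT) ⇒ P = ρRT/M = (1.26 × 62.36 × 243.0) / 16.04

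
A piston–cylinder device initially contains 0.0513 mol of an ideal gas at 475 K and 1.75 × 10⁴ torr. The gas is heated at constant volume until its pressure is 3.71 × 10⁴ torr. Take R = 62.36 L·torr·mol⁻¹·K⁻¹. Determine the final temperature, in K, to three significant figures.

From PV = nRT: V₁ = nRT₁/P₁ = 0.08683 L.
Isochoric, so P/T is constant: V₂ = V₁; T₂ = T₁·(P₂/P₁) = 1007 K.

T₂ ≈ 1.01e+03 K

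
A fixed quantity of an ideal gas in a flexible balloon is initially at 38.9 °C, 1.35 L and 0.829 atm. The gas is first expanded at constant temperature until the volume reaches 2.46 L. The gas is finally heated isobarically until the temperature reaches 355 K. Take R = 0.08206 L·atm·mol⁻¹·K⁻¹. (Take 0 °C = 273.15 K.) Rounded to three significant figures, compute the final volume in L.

V₃ ≈ 2.80 L

Convert: T₁ = 312.0 K.
T constant ⇒ Boyle's law P V = const: T₂ = T₁; P₂ = P₁·(V₁/V₂) = 0.4549 atm.
P constant ⇒ V ∝ T: P₃ = P₂; V₃ = V₂·(T₃/T₂) = 2.799 L.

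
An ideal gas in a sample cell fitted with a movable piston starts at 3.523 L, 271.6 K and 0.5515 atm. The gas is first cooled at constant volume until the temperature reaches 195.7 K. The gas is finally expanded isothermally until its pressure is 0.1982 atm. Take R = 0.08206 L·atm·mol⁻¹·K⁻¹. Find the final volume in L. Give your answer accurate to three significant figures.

Isochoric, so P/T is constant: V₂ = V₁; P₂ = P₁·(T₂/T₁) = 0.3974 atm.
T constant ⇒ Boyle's law P V = const: T₃ = T₂; V₃ = V₂·(P₂/P₃) = 7.063 L.

V₃ ≈ 7.06 L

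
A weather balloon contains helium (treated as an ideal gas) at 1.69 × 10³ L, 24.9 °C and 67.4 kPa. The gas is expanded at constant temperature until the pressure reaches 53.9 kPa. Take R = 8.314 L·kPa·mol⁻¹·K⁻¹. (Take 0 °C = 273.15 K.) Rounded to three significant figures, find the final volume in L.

V₂ ≈ 2.11e+03 L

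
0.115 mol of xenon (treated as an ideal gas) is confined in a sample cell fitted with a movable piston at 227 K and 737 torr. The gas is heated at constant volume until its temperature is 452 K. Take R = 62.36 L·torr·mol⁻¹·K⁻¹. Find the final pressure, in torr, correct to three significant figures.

From PV = nRT: V₁ = nRT₁/P₁ = 2.209 L.
V constant ⇒ P ∝ T: V₂ = V₁; P₂ = P₁·(T₂/T₁) = 1468 torr.

P₂ ≈ 1.47e+03 torr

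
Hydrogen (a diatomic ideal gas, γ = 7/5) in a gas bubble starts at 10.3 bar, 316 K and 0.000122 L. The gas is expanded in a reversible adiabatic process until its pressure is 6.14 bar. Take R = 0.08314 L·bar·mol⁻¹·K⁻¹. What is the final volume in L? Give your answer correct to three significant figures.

V₂ ≈ 0.000177 L

Adiabatic (γ = 7/5), T V^(γ−1) and P V^γ constant: T₂ = T₁·(P₂/P₁)^((γ−1)/γ) = 272.6 K; V₂ = V₁·(P₁/P₂)^(1/γ) = 0.0001765 L.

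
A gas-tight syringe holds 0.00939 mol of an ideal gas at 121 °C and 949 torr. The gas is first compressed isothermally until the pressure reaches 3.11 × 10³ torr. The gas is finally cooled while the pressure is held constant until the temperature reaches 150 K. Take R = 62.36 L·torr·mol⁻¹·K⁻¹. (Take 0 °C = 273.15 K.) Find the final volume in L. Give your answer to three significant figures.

Convert: T₁ = 394.1 K.
From PV = nRT: V₁ = nRT₁/P₁ = 0.2432 L.
Isothermal, so P V is constant: T₂ = T₁; V₂ = V₁·(P₁/P₂) = 0.07421 L.
P constant ⇒ V ∝ T: P₃ = P₂; V₃ = V₂·(T₃/T₂) = 0.02824 L.

V₃ ≈ 0.0282 L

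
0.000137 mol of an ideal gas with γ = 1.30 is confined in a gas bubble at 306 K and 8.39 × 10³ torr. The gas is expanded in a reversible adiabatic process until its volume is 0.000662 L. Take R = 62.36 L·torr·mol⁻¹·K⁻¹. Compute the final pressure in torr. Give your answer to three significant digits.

From PV = nRT: V₁ = nRT₁/P₁ = 0.0003116 L.
Adiabatic (γ = 1.30), T V^(γ−1) and P V^γ constant: T₂ = T₁·(V₁/V₂)^(γ−1) = 244.1 K; P₂ = P₁·(V₁/V₂)^γ = 3150 torr.

P₂ ≈ 3.15e+03 torr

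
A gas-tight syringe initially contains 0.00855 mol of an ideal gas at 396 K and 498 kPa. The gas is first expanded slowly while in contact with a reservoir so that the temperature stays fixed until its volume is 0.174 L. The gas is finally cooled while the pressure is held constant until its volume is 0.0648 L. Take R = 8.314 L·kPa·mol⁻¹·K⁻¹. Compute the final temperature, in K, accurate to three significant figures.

From PV = nRT: V₁ = nRT₁/P₁ = 0.05653 L.
Isothermal, so P V is constant: T₂ = T₁; P₂ = P₁·(V₁/V₂) = 161.8 kPa.
Isobaric, so V/T is constant: P₃ = P₂; T₃ = T₂·(V₃/V₂) = 147.5 K.

T₃ ≈ 147 K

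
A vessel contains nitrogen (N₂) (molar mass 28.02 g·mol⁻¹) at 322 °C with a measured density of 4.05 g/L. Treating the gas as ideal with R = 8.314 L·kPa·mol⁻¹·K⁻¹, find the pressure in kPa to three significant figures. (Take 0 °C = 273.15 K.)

P ≈ 715 kPa

ρ = PM/(RT) ⇒ P = ρRT/M = (4.05 × 8.314 × 595.1) / 28.02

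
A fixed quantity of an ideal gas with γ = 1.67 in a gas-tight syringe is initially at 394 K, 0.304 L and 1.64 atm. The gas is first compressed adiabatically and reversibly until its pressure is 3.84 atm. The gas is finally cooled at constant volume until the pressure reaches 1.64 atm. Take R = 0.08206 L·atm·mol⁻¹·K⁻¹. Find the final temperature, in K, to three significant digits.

T₃ ≈ 237 K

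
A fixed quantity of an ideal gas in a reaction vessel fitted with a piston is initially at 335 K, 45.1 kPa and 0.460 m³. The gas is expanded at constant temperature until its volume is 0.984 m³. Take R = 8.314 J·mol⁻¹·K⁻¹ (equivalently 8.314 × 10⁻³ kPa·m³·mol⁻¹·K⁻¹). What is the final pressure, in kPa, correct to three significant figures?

Isothermal, so P V is constant: T₂ = T₁; P₂ = P₁·(V₁/V₂) = 21.08 kPa.

P₂ ≈ 21.1 kPa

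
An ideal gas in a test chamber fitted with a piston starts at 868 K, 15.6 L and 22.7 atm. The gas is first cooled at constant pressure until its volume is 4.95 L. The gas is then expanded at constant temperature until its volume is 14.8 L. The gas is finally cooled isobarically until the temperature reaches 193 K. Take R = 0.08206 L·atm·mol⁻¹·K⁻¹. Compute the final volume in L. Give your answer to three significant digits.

P constant ⇒ V ∝ T: P₂ = P₁; T₂ = T₁·(V₂/V₁) = 275.4 K.
T constant ⇒ Boyle's law P V = const: T₃ = T₂; P₃ = P₂·(V₂/V₃) = 7.592 atm.
Isobaric, so V/T is constant: P₄ = P₃; V₄ = V₃·(T₄/T₃) = 10.37 L.

V₄ ≈ 10.4 L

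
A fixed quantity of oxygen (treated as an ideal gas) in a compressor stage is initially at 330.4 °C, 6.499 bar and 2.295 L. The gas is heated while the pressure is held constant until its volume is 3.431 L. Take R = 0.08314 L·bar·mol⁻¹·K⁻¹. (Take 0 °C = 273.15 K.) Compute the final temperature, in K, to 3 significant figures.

Convert: T₁ = 603.5 K.
P constant ⇒ V ∝ T: P₂ = P₁; T₂ = T₁·(V₂/V₁) = 902.3 K.

T₂ ≈ 902 K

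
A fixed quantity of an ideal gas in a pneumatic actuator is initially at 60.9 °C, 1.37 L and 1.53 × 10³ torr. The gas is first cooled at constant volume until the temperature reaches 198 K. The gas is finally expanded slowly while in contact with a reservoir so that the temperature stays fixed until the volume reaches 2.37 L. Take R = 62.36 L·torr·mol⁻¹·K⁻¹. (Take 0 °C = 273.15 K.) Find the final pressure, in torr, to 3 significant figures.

Convert: T₁ = 334.0 K.
Isochoric, so P/T is constant: V₂ = V₁; P₂ = P₁·(T₂/T₁) = 906.9 torr.
Isothermal, so P V is constant: T₃ = T₂; P₃ = P₂·(V₂/V₃) = 524.2 torr.

P₃ ≈ 524 torr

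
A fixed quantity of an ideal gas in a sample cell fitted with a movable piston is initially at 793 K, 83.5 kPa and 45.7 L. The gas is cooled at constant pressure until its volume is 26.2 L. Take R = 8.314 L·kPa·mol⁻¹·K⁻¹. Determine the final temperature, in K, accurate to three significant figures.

T₂ ≈ 455 K

P constant ⇒ V ∝ T: P₂ = P₁; T₂ = T₁·(V₂/V₁) = 454.6 K.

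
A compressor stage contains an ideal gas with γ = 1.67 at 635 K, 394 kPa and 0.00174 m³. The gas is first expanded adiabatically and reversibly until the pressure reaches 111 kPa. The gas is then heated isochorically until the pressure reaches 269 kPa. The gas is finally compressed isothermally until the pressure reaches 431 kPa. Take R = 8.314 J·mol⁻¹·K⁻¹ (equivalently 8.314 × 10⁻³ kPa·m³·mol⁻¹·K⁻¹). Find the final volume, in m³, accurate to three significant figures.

V₄ ≈ 0.00232 m³

Reversible adiabatic, γ = 1.67: T₂ = T₁·(P₂/P₁)^((γ−1)/γ) = 382.0 K; V₂ = V₁·(P₁/P₂)^(1/γ) = 0.003715 m³.
Isochoric, so P/T is constant: V₃ = V₂; T₃ = T₂·(P₃/P₂) = 925.7 K.
Isothermal, so P V is constant: T₄ = T₃; V₄ = V₃·(P₃/P₄) = 0.002319 m³.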